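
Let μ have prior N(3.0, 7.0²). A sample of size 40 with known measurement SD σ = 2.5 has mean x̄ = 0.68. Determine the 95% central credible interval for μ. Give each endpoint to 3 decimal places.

Posterior precision = 1/7.0² + 40/2.5² = 0.0204 + 6.4000 = 6.4204, so posterior SD = 0.3947.
Posterior mean = (3.0/7.0² + 40·0.68/2.5²) / 6.4204 = 0.6874.
Interval: 0.6874 ± 1.960 × 0.3947 → [-0.086, 1.461].

[-0.086, 1.461]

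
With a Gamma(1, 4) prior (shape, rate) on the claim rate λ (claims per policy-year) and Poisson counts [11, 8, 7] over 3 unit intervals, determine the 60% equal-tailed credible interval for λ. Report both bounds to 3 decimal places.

Posterior: Gamma(1+26, 4+3) = Gamma(27, 7) (shape, rate).
Equal-tailed 60% interval: Gamma(27, 7) quantiles at 0.2 and 0.8.
Posterior mean ≈ 3.857, SD ≈ 0.742; a Normal approximation gives roughly [3.232, 4.482].
Exact: lower = 3.223; upper = 4.464.

[3.223, 4.464]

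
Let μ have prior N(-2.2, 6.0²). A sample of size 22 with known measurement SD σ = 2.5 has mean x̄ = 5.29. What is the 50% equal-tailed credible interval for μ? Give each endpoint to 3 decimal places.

[4.873, 5.589]

Posterior precision = 1/6.0² + 22/2.5² = 0.0278 + 3.5200 = 3.5478, so posterior SD = 0.5309.
Posterior mean = (-2.2/6.0² + 22·5.29/2.5²) / 3.5478 = 5.2314.
Interval: 5.2314 ± 0.674 × 0.5309 → [4.873, 5.589].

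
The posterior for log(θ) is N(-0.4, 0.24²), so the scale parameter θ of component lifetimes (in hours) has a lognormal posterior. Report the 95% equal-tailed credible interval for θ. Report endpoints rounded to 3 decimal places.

[0.419, 1.073]

On the log scale the 95% interval is -0.4 ± 1.960 × 0.24 = [-0.8704, 0.0704].
Exponentiate: [e^-0.8704, e^0.0704] = [0.419, 1.073].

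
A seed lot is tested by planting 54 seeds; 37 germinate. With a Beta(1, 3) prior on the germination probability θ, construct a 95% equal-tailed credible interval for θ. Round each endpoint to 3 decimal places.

Posterior: Beta(1+37, 3+17) = Beta(38, 20).
Equal-tailed 95% interval: the 0.025 and 0.975 quantiles of Beta(38, 20).
Posterior mean ≈ 0.655, SD ≈ 0.062; a Normal approximation gives roughly [0.534, 0.776].
Exact: F⁻¹(0.025) = 0.529; F⁻¹(0.975) = 0.771.

[0.529, 0.771]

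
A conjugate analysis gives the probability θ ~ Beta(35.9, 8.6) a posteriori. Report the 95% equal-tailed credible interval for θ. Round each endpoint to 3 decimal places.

[0.680, 0.907]

Posterior: Beta(35.9, 8.6).
Equal-tailed 95% interval: the 0.025 and 0.975 quantiles of Beta(35.9, 8.6).
Posterior mean ≈ 0.807, SD ≈ 0.059; a Normal approximation gives roughly [0.692, 0.921].
Exact: F⁻¹(0.025) = 0.680; F⁻¹(0.975) = 0.907.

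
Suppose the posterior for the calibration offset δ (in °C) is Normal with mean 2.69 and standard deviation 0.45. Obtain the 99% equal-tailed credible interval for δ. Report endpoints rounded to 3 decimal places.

[1.531, 3.849]

The posterior is symmetric, so the 99% equal-tailed interval is δ = 2.69 ± z·0.45 with z = 2.576.
Half-width: 2.576 × 0.45 = 1.159.
2.69 − 1.159 = 1.531; 2.69 + 1.159 = 3.849.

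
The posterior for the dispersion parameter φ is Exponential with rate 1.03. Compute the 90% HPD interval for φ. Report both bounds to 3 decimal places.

[0.000, 2.236]

The exponential density is strictly decreasing on [0, ∞), so the HPD interval is anchored at 0: [0, q] with P(φ ≤ q) = 0.90.
q = −ln(1 − 0.90) / 1.03 = 2.3026 / 1.03 = 2.236.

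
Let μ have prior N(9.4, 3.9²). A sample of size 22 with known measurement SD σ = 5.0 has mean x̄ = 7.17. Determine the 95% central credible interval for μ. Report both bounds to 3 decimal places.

[5.310, 9.340]

Posterior precision = 1/3.9² + 22/5.0² = 0.0657 + 0.8800 = 0.9457, so posterior SD = 1.0283.
Posterior mean = (9.4/3.9² + 22·7.17/5.0²) / 0.9457 = 7.3250.
Interval: 7.3250 ± 1.960 × 1.0283 → [5.310, 9.340].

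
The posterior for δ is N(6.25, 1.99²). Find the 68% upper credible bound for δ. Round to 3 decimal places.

7.181

Need U with P(δ ≤ U) = 0.68: U = 6.25 + z_{0.32}·1.99.
z = 0.468; U = 6.25 + 0.468 × 1.99 = 7.181.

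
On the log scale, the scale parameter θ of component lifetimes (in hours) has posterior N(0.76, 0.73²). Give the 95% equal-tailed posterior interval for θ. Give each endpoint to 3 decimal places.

[0.511, 8.942]

On the log scale the 95% interval is 0.76 ± 1.960 × 0.73 = [-0.6708, 2.1908].
Exponentiate: [e^-0.6708, e^2.1908] = [0.511, 8.942].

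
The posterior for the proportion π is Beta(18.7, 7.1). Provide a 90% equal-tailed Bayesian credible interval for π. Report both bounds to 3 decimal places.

Posterior: Beta(18.7, 7.1).
Equal-tailed 90% interval: the 0.05 and 0.95 quantiles of Beta(18.7, 7.1).
Posterior mean ≈ 0.725, SD ≈ 0.086; a Normal approximation gives roughly [0.583, 0.867].
Exact: F⁻¹(0.05) = 0.573; F⁻¹(0.95) = 0.856.

[0.573, 0.856]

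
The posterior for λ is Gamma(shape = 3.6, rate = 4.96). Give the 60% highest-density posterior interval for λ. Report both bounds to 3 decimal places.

The posterior is unimodal and skewed, so the HPD interval has equal density at both endpoints and is the shortest 60% interval.
Solving f(0.290) = f(0.859) with F(0.859) − F(0.290) = 0.60 gives [0.290, 0.859].
For comparison, the equal-tailed interval is [0.401, 1.013]; the HPD is narrower and shifted toward the mode.

[0.290, 0.859]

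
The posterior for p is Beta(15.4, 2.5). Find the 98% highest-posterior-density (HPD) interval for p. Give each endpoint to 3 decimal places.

The posterior is unimodal and skewed, so the HPD interval has equal density at both endpoints and is the shortest 98% interval.
Solving f(0.657) = f(0.993) with F(0.993) − F(0.657) = 0.98 gives [0.657, 0.993].
For comparison, the equal-tailed interval is [0.626, 0.983]; the HPD is narrower and shifted toward the mode.

[0.657, 0.993]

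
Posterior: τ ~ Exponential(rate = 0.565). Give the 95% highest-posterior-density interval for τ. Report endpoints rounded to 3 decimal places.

The exponential density is strictly decreasing on [0, ∞), so the HPD interval is anchored at 0: [0, q] with P(τ ≤ q) = 0.95.
q = −ln(1 − 0.95) / 0.565 = 2.9957 / 0.565 = 5.302.

[0.000, 5.302]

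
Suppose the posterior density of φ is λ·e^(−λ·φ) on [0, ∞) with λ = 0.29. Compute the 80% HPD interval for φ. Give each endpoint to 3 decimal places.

The exponential density is strictly decreasing on [0, ∞), so the HPD interval is anchored at 0: [0, q] with P(φ ≤ q) = 0.80.
q = −ln(1 − 0.80) / 0.29 = 1.6094 / 0.29 = 5.550.

[0.000, 5.550]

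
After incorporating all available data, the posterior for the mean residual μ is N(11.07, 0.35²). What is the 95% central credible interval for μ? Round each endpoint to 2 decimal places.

[10.38, 11.76]

The posterior is symmetric, so the 95% equal-tailed interval is μ = 11.07 ± z·0.35 with z = 1.960.
Half-width: 1.960 × 0.35 = 0.69.
11.07 − 0.69 = 10.38; 11.07 + 0.69 = 11.76.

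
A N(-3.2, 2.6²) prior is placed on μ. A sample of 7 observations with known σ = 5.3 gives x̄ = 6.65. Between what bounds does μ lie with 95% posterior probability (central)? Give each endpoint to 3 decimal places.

[-0.129, 6.091]

Posterior precision = 1/2.6² + 7/5.3² = 0.1479 + 0.2492 = 0.3971, so posterior SD = 1.5868.
Posterior mean = (-3.2/2.6² + 7·6.65/5.3²) / 0.3971 = 2.9809.
Interval: 2.9809 ± 1.960 × 1.5868 → [-0.129, 6.091].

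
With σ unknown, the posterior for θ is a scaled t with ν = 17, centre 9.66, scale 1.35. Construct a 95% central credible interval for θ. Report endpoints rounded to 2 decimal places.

The t_17 distribution is symmetric; the 95% interval is 9.66 ± t·1.35 with t_{0.975,17} = 2.110.
Half-width: 2.110 × 1.35 = 2.85.
9.66 − 2.85 = 6.81; 9.66 + 2.85 = 12.51.

[6.81, 12.51]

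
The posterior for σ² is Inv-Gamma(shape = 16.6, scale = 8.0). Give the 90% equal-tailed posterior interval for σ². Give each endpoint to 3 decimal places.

Inverse-Gamma(16.6, 8.0) quantiles: F⁻¹(0.05) and F⁻¹(0.95).
Equivalently, 1/σ² ~ Gamma(16.6, rate = 8.0); invert its 0.95 and 0.05 quantiles.
Posterior mean ≈ 0.513, SD ≈ 0.134; a Normal approximation gives roughly [0.292, 0.734].
Exact: lower = 0.336; upper = 0.761.

[0.336, 0.761]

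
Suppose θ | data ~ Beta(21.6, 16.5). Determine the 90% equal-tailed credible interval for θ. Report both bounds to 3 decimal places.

Posterior: Beta(21.6, 16.5).
Equal-tailed 90% interval: the 0.05 and 0.95 quantiles of Beta(21.6, 16.5).
Posterior mean ≈ 0.567, SD ≈ 0.079; a Normal approximation gives roughly [0.437, 0.697].
Exact: F⁻¹(0.05) = 0.434; F⁻¹(0.95) = 0.695.

[0.434, 0.695]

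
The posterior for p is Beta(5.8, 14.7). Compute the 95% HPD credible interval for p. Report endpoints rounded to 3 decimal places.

[0.103, 0.474]

The posterior is unimodal and skewed, so the HPD interval has equal density at both endpoints and is the shortest 95% interval.
Solving f(0.103) = f(0.474) with F(0.474) − F(0.103) = 0.95 gives [0.103, 0.474].
For comparison, the equal-tailed interval is [0.115, 0.490]; the HPD is narrower and shifted toward the mode.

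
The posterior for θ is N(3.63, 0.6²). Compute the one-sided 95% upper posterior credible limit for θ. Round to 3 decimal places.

Need U with P(θ ≤ U) = 0.95: U = 3.63 + z_{0.05}·0.6.
z = 1.645; U = 3.63 + 1.645 × 0.6 = 4.617.

4.617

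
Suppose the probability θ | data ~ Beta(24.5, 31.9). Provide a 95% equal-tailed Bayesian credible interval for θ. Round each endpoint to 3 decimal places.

Posterior: Beta(24.5, 31.9).
Equal-tailed 95% interval: the 0.025 and 0.975 quantiles of Beta(24.5, 31.9).
Posterior mean ≈ 0.434, SD ≈ 0.065; a Normal approximation gives roughly [0.306, 0.563].
Exact: F⁻¹(0.025) = 0.309; F⁻¹(0.975) = 0.564.

[0.309, 0.564]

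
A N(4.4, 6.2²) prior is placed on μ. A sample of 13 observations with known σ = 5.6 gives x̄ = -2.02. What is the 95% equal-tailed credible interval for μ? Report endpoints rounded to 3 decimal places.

[-4.594, 1.312]

Posterior precision = 1/6.2² + 13/5.6² = 0.0260 + 0.4145 = 0.4406, so posterior SD = 1.5066.
Posterior mean = (4.4/6.2² + 13·-2.02/5.6²) / 0.4406 = -1.6409.
Interval: -1.6409 ± 1.960 × 1.5066 → [-4.594, 1.312].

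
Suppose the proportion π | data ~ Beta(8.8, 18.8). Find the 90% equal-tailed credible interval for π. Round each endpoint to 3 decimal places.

Posterior: Beta(8.8, 18.8).
Equal-tailed 90% interval: the 0.05 and 0.95 quantiles of Beta(8.8, 18.8).
Posterior mean ≈ 0.319, SD ≈ 0.087; a Normal approximation gives roughly [0.176, 0.462].
Exact: F⁻¹(0.05) = 0.183; F⁻¹(0.95) = 0.470.

[0.183, 0.470]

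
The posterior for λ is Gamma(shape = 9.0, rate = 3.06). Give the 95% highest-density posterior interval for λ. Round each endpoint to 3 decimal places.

The posterior is unimodal and skewed, so the HPD interval has equal density at both endpoints and is the shortest 95% interval.
Solving f(1.184) = f(4.895) with F(4.895) − F(1.184) = 0.95 gives [1.184, 4.895].
For comparison, the equal-tailed interval is [1.345, 5.151]; the HPD is narrower and shifted toward the mode.

[1.184, 4.895]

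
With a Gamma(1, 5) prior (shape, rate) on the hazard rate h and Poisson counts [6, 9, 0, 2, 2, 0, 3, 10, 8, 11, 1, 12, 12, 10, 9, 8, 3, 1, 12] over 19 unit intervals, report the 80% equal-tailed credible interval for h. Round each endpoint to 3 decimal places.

Posterior: Gamma(1+119, 5+19) = Gamma(120, 24) (shape, rate).
Equal-tailed 80% interval: Gamma(120, 24) quantiles at 0.1 and 0.9.
Posterior mean ≈ 5.000, SD ≈ 0.456; a Normal approximation gives roughly [4.415, 5.585].
Exact: lower = 4.425; upper = 5.593.

[4.425, 5.593]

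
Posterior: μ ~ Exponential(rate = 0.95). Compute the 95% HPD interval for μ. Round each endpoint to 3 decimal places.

[0.000, 3.153]

The exponential density is strictly decreasing on [0, ∞), so the HPD interval is anchored at 0: [0, q] with P(μ ≤ q) = 0.95.
q = −ln(1 − 0.95) / 0.95 = 2.9957 / 0.95 = 3.153.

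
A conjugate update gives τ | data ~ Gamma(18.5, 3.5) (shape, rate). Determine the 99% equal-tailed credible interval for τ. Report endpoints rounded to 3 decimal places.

[2.655, 8.983]

Posterior: Gamma(shape 18.5, rate 3.5).
Equal-tailed 99% interval: Gamma(18.5, 3.5) quantiles at 0.005 and 0.995.
Posterior mean ≈ 5.286, SD ≈ 1.229; a Normal approximation gives roughly [2.120, 8.451].
Exact: lower = 2.655; upper = 8.983.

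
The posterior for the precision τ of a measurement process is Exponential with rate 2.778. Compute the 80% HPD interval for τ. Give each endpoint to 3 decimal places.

[0.000, 0.579]

The exponential density is strictly decreasing on [0, ∞), so the HPD interval is anchored at 0: [0, q] with P(τ ≤ q) = 0.80.
q = −ln(1 − 0.80) / 2.778 = 1.6094 / 2.778 = 0.579.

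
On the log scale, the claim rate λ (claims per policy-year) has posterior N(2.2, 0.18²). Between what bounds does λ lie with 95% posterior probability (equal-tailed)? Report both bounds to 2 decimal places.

On the log scale the 95% interval is 2.2 ± 1.960 × 0.18 = [1.8472, 2.5528].
Exponentiate: [e^1.8472, e^2.5528] = [6.34, 12.84].

[6.34, 12.84]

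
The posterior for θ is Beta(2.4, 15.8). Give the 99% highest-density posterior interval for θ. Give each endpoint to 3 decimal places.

[0.003, 0.362]

The posterior is unimodal and skewed, so the HPD interval has equal density at both endpoints and is the shortest 99% interval.
Solving f(0.003) = f(0.362) with F(0.362) − F(0.003) = 0.99 gives [0.003, 0.362].
For comparison, the equal-tailed interval is [0.011, 0.392]; the HPD is narrower and shifted toward the mode.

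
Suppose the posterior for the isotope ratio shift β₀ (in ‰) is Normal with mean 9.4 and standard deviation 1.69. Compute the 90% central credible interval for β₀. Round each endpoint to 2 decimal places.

[6.62, 12.18]

The posterior is symmetric, so the 90% equal-tailed interval is β₀ = 9.4 ± z·1.69 with z = 1.645.
Half-width: 1.645 × 1.69 = 2.78.
9.4 − 2.78 = 6.62; 9.4 + 2.78 = 12.18.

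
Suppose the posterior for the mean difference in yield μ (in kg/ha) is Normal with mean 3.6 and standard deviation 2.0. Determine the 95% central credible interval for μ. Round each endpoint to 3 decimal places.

The posterior is symmetric, so the 95% equal-tailed interval is μ = 3.6 ± z·2.0 with z = 1.960.
Half-width: 1.960 × 2.0 = 3.920.
3.6 − 3.920 = -0.320; 3.6 + 3.920 = 7.520.

[-0.320, 7.520]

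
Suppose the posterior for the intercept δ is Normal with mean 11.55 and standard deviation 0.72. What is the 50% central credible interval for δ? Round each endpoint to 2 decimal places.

[11.06, 12.04]

The posterior is symmetric, so the 50% equal-tailed interval is δ = 11.55 ± z·0.72 with z = 0.674.
Half-width: 0.674 × 0.72 = 0.49.
11.55 − 0.49 = 11.06; 11.55 + 0.49 = 12.04.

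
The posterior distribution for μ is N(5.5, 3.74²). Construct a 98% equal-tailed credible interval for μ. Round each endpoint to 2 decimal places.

[-3.20, 14.20]

The posterior is symmetric, so the 98% equal-tailed interval is μ = 5.5 ± z·3.74 with z = 2.326.
Half-width: 2.326 × 3.74 = 8.70.
5.5 − 8.70 = -3.20; 5.5 + 8.70 = 14.20.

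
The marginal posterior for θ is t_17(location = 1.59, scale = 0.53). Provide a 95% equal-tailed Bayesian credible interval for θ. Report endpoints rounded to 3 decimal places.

[0.472, 2.708]

The t_17 distribution is symmetric; the 95% interval is 1.59 ± t·0.53 with t_{0.975,17} = 2.110.
Half-width: 2.110 × 0.53 = 1.118.
1.59 − 1.118 = 0.472; 1.59 + 1.118 = 2.708.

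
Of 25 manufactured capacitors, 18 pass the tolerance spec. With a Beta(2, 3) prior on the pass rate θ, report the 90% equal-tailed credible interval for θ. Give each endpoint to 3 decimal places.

[0.521, 0.800]

Posterior: Beta(2+18, 3+7) = Beta(20, 10).
Equal-tailed 90% interval: the 0.05 and 0.95 quantiles of Beta(20, 10).
Posterior mean ≈ 0.667, SD ≈ 0.085; a Normal approximation gives roughly [0.527, 0.806].
Exact: F⁻¹(0.05) = 0.521; F⁻¹(0.95) = 0.800.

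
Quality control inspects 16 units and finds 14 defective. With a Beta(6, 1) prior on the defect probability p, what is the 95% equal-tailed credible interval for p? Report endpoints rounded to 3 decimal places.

Posterior: Beta(6+14, 1+2) = Beta(20, 3).
Equal-tailed 95% interval: the 0.025 and 0.975 quantiles of Beta(20, 3).
Posterior mean ≈ 0.870, SD ≈ 0.069; a Normal approximation gives roughly [0.735, 1.004].
Exact: F⁻¹(0.025) = 0.708; F⁻¹(0.975) = 0.971.

[0.708, 0.971]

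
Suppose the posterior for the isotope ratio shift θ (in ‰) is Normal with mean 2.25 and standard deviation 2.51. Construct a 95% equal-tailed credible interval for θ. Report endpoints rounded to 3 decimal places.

[-2.670, 7.170]

The posterior is symmetric, so the 95% equal-tailed interval is θ = 2.25 ± z·2.51 with z = 1.960.
Half-width: 1.960 × 2.51 = 4.920.
2.25 − 4.920 = -2.670; 2.25 + 4.920 = 7.170.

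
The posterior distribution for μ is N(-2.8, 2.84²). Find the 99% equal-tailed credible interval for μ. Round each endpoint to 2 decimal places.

The posterior is symmetric, so the 99% equal-tailed interval is μ = -2.8 ± z·2.84 with z = 2.576.
Half-width: 2.576 × 2.84 = 7.32.
-2.8 − 7.32 = -10.12; -2.8 + 7.32 = 4.52.

[-10.12, 4.52]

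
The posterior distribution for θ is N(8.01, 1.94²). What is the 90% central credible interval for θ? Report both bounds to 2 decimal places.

The posterior is symmetric, so the 90% equal-tailed interval is θ = 8.01 ± z·1.94 with z = 1.645.
Half-width: 1.645 × 1.94 = 3.19.
8.01 − 3.19 = 4.82; 8.01 + 3.19 = 11.20.

[4.82, 11.20]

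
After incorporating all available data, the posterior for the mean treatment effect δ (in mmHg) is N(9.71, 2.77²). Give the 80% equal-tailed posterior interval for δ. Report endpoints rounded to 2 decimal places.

The posterior is symmetric, so the 80% equal-tailed interval is δ = 9.71 ± z·2.77 with z = 1.282.
Half-width: 1.282 × 2.77 = 3.55.
9.71 − 3.55 = 6.16; 9.71 + 3.55 = 13.26.

[6.16, 13.26]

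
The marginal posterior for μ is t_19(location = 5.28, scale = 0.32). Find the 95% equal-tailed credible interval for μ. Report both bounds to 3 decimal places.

The t_19 distribution is symmetric; the 95% interval is 5.28 ± t·0.32 with t_{0.975,19} = 2.093.
Half-width: 2.093 × 0.32 = 0.670.
5.28 − 0.670 = 4.610; 5.28 + 0.670 = 5.950.

[4.610, 5.950]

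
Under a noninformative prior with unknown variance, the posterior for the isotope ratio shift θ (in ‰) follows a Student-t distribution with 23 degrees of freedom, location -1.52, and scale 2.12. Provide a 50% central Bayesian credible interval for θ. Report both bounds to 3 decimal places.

[-2.973, -0.067]

The t_23 distribution is symmetric; the 50% interval is -1.52 ± t·2.12 with t_{0.75,23} = 0.685.
Half-width: 0.685 × 2.12 = 1.453.
-1.52 − 1.453 = -2.973; -1.52 + 1.453 = -0.067.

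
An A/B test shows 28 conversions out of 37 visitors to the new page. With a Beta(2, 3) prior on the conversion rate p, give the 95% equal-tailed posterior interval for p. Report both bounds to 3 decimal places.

Posterior: Beta(2+28, 3+9) = Beta(30, 12).
Equal-tailed 95% interval: the 0.025 and 0.975 quantiles of Beta(30, 12).
Posterior mean ≈ 0.714, SD ≈ 0.069; a Normal approximation gives roughly [0.579, 0.849].
Exact: F⁻¹(0.025) = 0.571; F⁻¹(0.975) = 0.839.

[0.571, 0.839]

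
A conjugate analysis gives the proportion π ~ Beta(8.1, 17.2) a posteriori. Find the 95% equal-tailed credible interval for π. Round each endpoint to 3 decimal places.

[0.157, 0.510]

Posterior: Beta(8.1, 17.2).
Equal-tailed 95% interval: the 0.025 and 0.975 quantiles of Beta(8.1, 17.2).
Posterior mean ≈ 0.320, SD ≈ 0.091; a Normal approximation gives roughly [0.142, 0.498].
Exact: F⁻¹(0.025) = 0.157; F⁻¹(0.975) = 0.510.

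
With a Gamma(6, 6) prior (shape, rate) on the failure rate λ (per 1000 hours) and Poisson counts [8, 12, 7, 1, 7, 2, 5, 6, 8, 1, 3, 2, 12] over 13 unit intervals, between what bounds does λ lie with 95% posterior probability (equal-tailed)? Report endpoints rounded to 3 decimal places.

Posterior: Gamma(6+74, 6+13) = Gamma(80, 19) (shape, rate).
Equal-tailed 95% interval: Gamma(80, 19) quantiles at 0.025 and 0.975.
Posterior mean ≈ 4.211, SD ≈ 0.471; a Normal approximation gives roughly [3.288, 5.133].
Exact: lower = 3.339; upper = 5.182.

[3.339, 5.182]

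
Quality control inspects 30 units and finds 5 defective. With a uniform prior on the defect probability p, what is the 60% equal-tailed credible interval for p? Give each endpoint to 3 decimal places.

Posterior: Beta(1+5, 1+25) = Beta(6, 26).
Equal-tailed 60% interval: the 0.2 and 0.8 quantiles of Beta(6, 26).
Posterior mean ≈ 0.188, SD ≈ 0.068; a Normal approximation gives roughly [0.130, 0.245].
Exact: F⁻¹(0.2) = 0.128; F⁻¹(0.8) = 0.243.

[0.128, 0.243]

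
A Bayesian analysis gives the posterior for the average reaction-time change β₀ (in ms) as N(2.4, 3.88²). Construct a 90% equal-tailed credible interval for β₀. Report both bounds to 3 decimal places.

[-3.982, 8.782]

The posterior is symmetric, so the 90% equal-tailed interval is β₀ = 2.4 ± z·3.88 with z = 1.645.
Half-width: 1.645 × 3.88 = 6.382.
2.4 − 6.382 = -3.982; 2.4 + 6.382 = 8.782.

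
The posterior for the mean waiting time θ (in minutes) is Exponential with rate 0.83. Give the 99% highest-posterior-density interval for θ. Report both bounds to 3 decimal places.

[0.000, 5.548]

The exponential density is strictly decreasing on [0, ∞), so the HPD interval is anchored at 0: [0, q] with P(θ ≤ q) = 0.99.
q = −ln(1 − 0.99) / 0.83 = 4.6052 / 0.83 = 5.548.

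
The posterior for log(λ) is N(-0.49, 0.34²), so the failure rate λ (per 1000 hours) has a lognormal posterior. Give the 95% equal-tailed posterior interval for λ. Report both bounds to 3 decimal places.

On the log scale the 95% interval is -0.49 ± 1.960 × 0.34 = [-1.1564, 0.1764].
Exponentiate: [e^-1.1564, e^0.1764] = [0.315, 1.193].

[0.315, 1.193]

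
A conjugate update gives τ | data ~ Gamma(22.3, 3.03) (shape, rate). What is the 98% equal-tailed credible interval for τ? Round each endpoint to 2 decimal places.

[4.22, 11.46]

Posterior: Gamma(shape 22.3, rate 3.03).
Equal-tailed 98% interval: Gamma(22.3, 3.03) quantiles at 0.01 and 0.99.
Posterior mean ≈ 7.36, SD ≈ 1.56; a Normal approximation gives roughly [3.73, 10.99].
Exact: lower = 4.22; upper = 11.46.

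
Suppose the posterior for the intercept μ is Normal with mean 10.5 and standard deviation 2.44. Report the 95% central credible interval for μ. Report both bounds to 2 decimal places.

The posterior is symmetric, so the 95% equal-tailed interval is μ = 10.5 ± z·2.44 with z = 1.960.
Half-width: 1.960 × 2.44 = 4.78.
10.5 − 4.78 = 5.72; 10.5 + 4.78 = 15.28.

[5.72, 15.28]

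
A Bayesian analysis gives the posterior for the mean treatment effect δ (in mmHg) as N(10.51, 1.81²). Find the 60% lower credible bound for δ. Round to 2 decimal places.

10.05

Need L with P(δ ≥ L) = 0.60: L = 10.51 − z_{0.4}·1.81.
z = 0.253; L = 10.51 − 0.253 × 1.81 = 10.05.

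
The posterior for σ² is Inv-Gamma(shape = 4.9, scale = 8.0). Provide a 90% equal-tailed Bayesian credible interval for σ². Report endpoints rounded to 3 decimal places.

[0.887, 4.193]

Inverse-Gamma(4.9, 8.0) quantiles: F⁻¹(0.05) and F⁻¹(0.95).
Equivalently, 1/σ² ~ Gamma(4.9, rate = 8.0); invert its 0.95 and 0.05 quantiles.
Posterior mean ≈ 2.051, SD ≈ 1.205; a Normal approximation gives roughly [0.070, 4.033].
Exact: lower = 0.887; upper = 4.193.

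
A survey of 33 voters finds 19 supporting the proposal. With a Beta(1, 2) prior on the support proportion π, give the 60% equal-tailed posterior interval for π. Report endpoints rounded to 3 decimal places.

Posterior: Beta(1+19, 2+14) = Beta(20, 16).
Equal-tailed 60% interval: the 0.2 and 0.8 quantiles of Beta(20, 16).
Posterior mean ≈ 0.556, SD ≈ 0.082; a Normal approximation gives roughly [0.487, 0.624].
Exact: F⁻¹(0.2) = 0.486; F⁻¹(0.8) = 0.626.

[0.486, 0.626]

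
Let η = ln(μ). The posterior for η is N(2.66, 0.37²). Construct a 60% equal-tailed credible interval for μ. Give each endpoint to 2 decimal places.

On the log scale the 60% interval is 2.66 ± 0.842 × 0.37 = [2.3486, 2.9714].
Exponentiate: [e^2.3486, e^2.9714] = [10.47, 19.52].

[10.47, 19.52]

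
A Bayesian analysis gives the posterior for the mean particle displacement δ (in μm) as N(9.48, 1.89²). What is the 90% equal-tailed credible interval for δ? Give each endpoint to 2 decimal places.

The posterior is symmetric, so the 90% equal-tailed interval is δ = 9.48 ± z·1.89 with z = 1.645.
Half-width: 1.645 × 1.89 = 3.11.
9.48 − 3.11 = 6.37; 9.48 + 3.11 = 12.59.

[6.37, 12.59]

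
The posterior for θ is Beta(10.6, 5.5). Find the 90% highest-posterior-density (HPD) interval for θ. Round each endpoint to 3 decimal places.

[0.474, 0.848]

The posterior is unimodal and skewed, so the HPD interval has equal density at both endpoints and is the shortest 90% interval.
Solving f(0.474) = f(0.848) with F(0.848) − F(0.474) = 0.90 gives [0.474, 0.848].
For comparison, the equal-tailed interval is [0.458, 0.835]; the HPD is narrower and shifted toward the mode.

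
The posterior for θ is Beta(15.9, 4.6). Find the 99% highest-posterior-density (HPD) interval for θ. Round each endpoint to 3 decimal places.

[0.526, 0.961]

The posterior is unimodal and skewed, so the HPD interval has equal density at both endpoints and is the shortest 99% interval.
Solving f(0.526) = f(0.961) with F(0.961) − F(0.526) = 0.99 gives [0.526, 0.961].
For comparison, the equal-tailed interval is [0.506, 0.950]; the HPD is narrower and shifted toward the mode.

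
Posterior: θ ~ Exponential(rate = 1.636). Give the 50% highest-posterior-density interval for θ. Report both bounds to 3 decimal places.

The exponential density is strictly decreasing on [0, ∞), so the HPD interval is anchored at 0: [0, q] with P(θ ≤ q) = 0.50.
q = −ln(1 − 0.50) / 1.636 = 0.6931 / 1.636 = 0.424.

[0.000, 0.424]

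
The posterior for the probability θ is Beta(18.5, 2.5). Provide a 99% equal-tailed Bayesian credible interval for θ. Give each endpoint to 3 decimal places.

[0.647, 0.989]

Posterior: Beta(18.5, 2.5).
Equal-tailed 99% interval: the 0.005 and 0.995 quantiles of Beta(18.5, 2.5).
Posterior mean ≈ 0.881, SD ≈ 0.069; a Normal approximation gives roughly [0.703, 1.059].
Exact: F⁻¹(0.005) = 0.647; F⁻¹(0.995) = 0.989.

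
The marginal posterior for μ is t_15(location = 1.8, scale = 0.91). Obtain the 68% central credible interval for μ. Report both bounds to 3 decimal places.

The t_15 distribution is symmetric; the 68% interval is 1.8 ± t·0.91 with t_{0.84,15} = 1.029.
Half-width: 1.029 × 0.91 = 0.936.
1.8 − 0.936 = 0.864; 1.8 + 0.936 = 2.736.

[0.864, 2.736]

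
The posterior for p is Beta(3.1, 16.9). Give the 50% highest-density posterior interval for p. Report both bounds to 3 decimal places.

[0.073, 0.173]

The posterior is unimodal and skewed, so the HPD interval has equal density at both endpoints and is the shortest 50% interval.
Solving f(0.073) = f(0.173) with F(0.173) − F(0.073) = 0.50 gives [0.073, 0.173].
For comparison, the equal-tailed interval is [0.096, 0.202]; the HPD is narrower and shifted toward the mode.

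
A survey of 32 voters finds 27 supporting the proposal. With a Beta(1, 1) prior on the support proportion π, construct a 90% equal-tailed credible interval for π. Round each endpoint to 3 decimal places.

Posterior: Beta(1+27, 1+5) = Beta(28, 6).
Equal-tailed 90% interval: the 0.05 and 0.95 quantiles of Beta(28, 6).
Posterior mean ≈ 0.824, SD ≈ 0.064; a Normal approximation gives roughly [0.718, 0.930].
Exact: F⁻¹(0.05) = 0.707; F⁻¹(0.95) = 0.918.

[0.707, 0.918]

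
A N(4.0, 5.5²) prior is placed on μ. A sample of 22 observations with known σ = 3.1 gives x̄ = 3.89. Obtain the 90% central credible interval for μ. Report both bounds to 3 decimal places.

[2.812, 4.971]

Posterior precision = 1/5.5² + 22/3.1² = 0.0331 + 2.2893 = 2.3223, so posterior SD = 0.6562.
Posterior mean = (4.0/5.5² + 22·3.89/3.1²) / 2.3223 = 3.8916.
Interval: 3.8916 ± 1.645 × 0.6562 → [2.812, 4.971].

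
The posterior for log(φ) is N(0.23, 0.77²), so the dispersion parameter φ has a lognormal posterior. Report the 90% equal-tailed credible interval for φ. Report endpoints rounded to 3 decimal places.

[0.355, 4.466]

On the log scale the 90% interval is 0.23 ± 1.645 × 0.77 = [-1.0365, 1.4965].
Exponentiate: [e^-1.0365, e^1.4965] = [0.355, 4.466].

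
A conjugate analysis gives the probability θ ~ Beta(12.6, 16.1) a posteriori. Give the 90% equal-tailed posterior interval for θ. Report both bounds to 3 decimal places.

Posterior: Beta(12.6, 16.1).
Equal-tailed 90% interval: the 0.05 and 0.95 quantiles of Beta(12.6, 16.1).
Posterior mean ≈ 0.439, SD ≈ 0.091; a Normal approximation gives roughly [0.289, 0.589].
Exact: F⁻¹(0.05) = 0.291; F⁻¹(0.95) = 0.592.

[0.291, 0.592]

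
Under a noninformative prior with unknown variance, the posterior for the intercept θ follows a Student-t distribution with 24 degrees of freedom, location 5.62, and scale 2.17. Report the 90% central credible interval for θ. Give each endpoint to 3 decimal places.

[1.907, 9.333]

The t_24 distribution is symmetric; the 90% interval is 5.62 ± t·2.17 with t_{0.95,24} = 1.711.
Half-width: 1.711 × 2.17 = 3.713.
5.62 − 3.713 = 1.907; 5.62 + 3.713 = 9.333.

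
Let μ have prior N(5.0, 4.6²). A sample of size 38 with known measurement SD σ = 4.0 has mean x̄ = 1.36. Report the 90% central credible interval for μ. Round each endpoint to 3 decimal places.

Posterior precision = 1/4.6² + 38/4.0² = 0.0473 + 2.3750 = 2.4223, so posterior SD = 0.6425.
Posterior mean = (5.0/4.6² + 38·1.36/4.0²) / 2.4223 = 1.4310.
Interval: 1.4310 ± 1.645 × 0.6425 → [0.374, 2.488].

[0.374, 2.488]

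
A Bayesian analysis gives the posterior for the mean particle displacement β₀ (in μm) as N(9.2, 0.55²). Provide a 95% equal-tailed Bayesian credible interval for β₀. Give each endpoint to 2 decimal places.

[8.12, 10.28]

The posterior is symmetric, so the 95% equal-tailed interval is β₀ = 9.2 ± z·0.55 with z = 1.960.
Half-width: 1.960 × 0.55 = 1.08.
9.2 − 1.08 = 8.12; 9.2 + 1.08 = 10.28.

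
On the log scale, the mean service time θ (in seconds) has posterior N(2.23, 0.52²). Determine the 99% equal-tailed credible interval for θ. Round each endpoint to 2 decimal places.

[2.44, 35.50]

On the log scale the 99% interval is 2.23 ± 2.576 × 0.52 = [0.8906, 3.5694].
Exponentiate: [e^0.8906, e^3.5694] = [2.44, 35.50].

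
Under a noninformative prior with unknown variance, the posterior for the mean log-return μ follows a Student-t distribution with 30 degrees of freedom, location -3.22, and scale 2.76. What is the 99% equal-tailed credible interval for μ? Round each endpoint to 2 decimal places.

The t_30 distribution is symmetric; the 99% interval is -3.22 ± t·2.76 with t_{0.995,30} = 2.750.
Half-width: 2.750 × 2.76 = 7.59.
-3.22 − 7.59 = -10.81; -3.22 + 7.59 = 4.37.

[-10.81, 4.37]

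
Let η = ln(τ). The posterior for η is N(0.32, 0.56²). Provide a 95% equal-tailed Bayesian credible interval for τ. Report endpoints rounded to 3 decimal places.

[0.460, 4.127]

On the log scale the 95% interval is 0.32 ± 1.960 × 0.56 = [-0.7776, 1.4176].
Exponentiate: [e^-0.7776, e^1.4176] = [0.460, 4.127].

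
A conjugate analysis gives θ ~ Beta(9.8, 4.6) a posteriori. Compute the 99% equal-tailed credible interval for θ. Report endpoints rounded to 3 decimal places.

[0.349, 0.924]

Posterior: Beta(9.8, 4.6).
Equal-tailed 99% interval: the 0.005 and 0.995 quantiles of Beta(9.8, 4.6).
Posterior mean ≈ 0.681, SD ≈ 0.119; a Normal approximation gives roughly [0.375, 0.987].
Exact: F⁻¹(0.005) = 0.349; F⁻¹(0.995) = 0.924.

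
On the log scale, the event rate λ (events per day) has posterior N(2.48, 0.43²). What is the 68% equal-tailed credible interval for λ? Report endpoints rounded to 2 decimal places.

[7.79, 18.31]

On the log scale the 68% interval is 2.48 ± 0.994 × 0.43 = [2.0524, 2.9076].
Exponentiate: [e^2.0524, e^2.9076] = [7.79, 18.31].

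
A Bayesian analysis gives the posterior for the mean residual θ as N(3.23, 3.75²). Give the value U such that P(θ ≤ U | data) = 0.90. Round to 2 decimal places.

Need U with P(θ ≤ U) = 0.90: U = 3.23 + z_{0.1}·3.75.
z = 1.282; U = 3.23 + 1.282 × 3.75 = 8.04.

8.04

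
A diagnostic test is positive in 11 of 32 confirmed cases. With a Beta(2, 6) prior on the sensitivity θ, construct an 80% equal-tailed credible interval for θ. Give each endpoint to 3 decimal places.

Posterior: Beta(2+11, 6+21) = Beta(13, 27).
Equal-tailed 80% interval: the 0.1 and 0.9 quantiles of Beta(13, 27).
Posterior mean ≈ 0.325, SD ≈ 0.073; a Normal approximation gives roughly [0.231, 0.419].
Exact: F⁻¹(0.1) = 0.233; F⁻¹(0.9) = 0.421.

[0.233, 0.421]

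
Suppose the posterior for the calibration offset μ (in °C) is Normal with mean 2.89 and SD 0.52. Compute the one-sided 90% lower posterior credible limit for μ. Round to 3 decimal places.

Need L with P(μ ≥ L) = 0.90: L = 2.89 − z_{0.1}·0.52.
z = 1.282; L = 2.89 − 1.282 × 0.52 = 2.224.

2.224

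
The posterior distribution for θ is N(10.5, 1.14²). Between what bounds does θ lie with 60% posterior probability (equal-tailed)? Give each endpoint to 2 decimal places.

The posterior is symmetric, so the 60% equal-tailed interval is θ = 10.5 ± z·1.14 with z = 0.842.
Half-width: 0.842 × 1.14 = 0.96.
10.5 − 0.96 = 9.54; 10.5 + 0.96 = 11.46.

[9.54, 11.46]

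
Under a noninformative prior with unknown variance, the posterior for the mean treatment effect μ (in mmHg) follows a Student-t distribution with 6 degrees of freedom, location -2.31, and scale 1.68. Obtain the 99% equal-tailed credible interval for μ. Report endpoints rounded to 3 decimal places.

[-8.538, 3.918]

The t_6 distribution is symmetric; the 99% interval is -2.31 ± t·1.68 with t_{0.995,6} = 3.707.
Half-width: 3.707 × 1.68 = 6.228.
-2.31 − 6.228 = -8.538; -2.31 + 6.228 = 3.918.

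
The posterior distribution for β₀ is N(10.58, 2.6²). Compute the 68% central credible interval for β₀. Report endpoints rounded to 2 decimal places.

[7.99, 13.17]

The posterior is symmetric, so the 68% equal-tailed interval is β₀ = 10.58 ± z·2.6 with z = 0.994.
Half-width: 0.994 × 2.6 = 2.59.
10.58 − 2.59 = 7.99; 10.58 + 2.59 = 13.17.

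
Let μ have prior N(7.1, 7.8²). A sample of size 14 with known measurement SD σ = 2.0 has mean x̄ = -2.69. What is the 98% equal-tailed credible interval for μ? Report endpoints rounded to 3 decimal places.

[-3.885, -1.404]

Posterior precision = 1/7.8² + 14/2.0² = 0.0164 + 3.5000 = 3.5164, so posterior SD = 0.5333.
Posterior mean = (7.1/7.8² + 14·-2.69/2.0²) / 3.5164 = -2.6442.
Interval: -2.6442 ± 2.326 × 0.5333 → [-3.885, -1.404].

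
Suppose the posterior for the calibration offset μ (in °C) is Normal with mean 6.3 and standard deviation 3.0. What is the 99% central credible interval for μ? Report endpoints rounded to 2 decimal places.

[-1.43, 14.03]

The posterior is symmetric, so the 99% equal-tailed interval is μ = 6.3 ± z·3.0 with z = 2.576.
Half-width: 2.576 × 3.0 = 7.73.
6.3 − 7.73 = -1.43; 6.3 + 7.73 = 14.03.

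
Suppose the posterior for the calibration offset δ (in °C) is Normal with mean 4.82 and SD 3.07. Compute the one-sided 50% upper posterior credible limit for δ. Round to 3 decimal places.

4.820

Need U with P(δ ≤ U) = 0.50: U = 4.82 + z_{0.5}·3.07.
z = 0.000; U = 4.82 + 0.000 × 3.07 = 4.820.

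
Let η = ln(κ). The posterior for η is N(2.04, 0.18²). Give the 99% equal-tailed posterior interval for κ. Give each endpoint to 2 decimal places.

On the log scale the 99% interval is 2.04 ± 2.576 × 0.18 = [1.5764, 2.5036].
Exponentiate: [e^1.5764, e^2.5036] = [4.84, 12.23].

[4.84, 12.23]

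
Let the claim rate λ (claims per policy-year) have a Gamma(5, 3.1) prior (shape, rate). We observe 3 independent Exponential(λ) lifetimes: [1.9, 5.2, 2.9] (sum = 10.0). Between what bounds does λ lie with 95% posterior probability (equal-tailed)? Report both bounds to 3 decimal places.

Posterior: Gamma(5+3, 3.1+10.0) = Gamma(8, 13.1) (shape, rate).
Equal-tailed 95% interval: Gamma(8, 13.1) quantiles at 0.025 and 0.975.
Posterior mean ≈ 0.611, SD ≈ 0.216; a Normal approximation gives roughly [0.188, 1.034].
Exact: lower = 0.264; upper = 1.101.

[0.264, 1.101]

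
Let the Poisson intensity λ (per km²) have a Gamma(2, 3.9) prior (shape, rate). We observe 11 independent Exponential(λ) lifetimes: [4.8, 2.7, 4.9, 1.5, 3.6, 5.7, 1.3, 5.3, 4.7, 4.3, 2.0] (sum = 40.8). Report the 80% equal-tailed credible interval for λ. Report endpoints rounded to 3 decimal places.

[0.193, 0.398]

Posterior: Gamma(2+11, 3.9+40.8) = Gamma(13, 44.7) (shape, rate).
Equal-tailed 80% interval: Gamma(13, 44.7) quantiles at 0.1 and 0.9.
Posterior mean ≈ 0.291, SD ≈ 0.081; a Normal approximation gives roughly [0.187, 0.394].
Exact: lower = 0.193; upper = 0.398.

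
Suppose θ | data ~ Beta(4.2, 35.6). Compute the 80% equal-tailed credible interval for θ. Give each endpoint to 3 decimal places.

Posterior: Beta(4.2, 35.6).
Equal-tailed 80% interval: the 0.1 and 0.9 quantiles of Beta(4.2, 35.6).
Posterior mean ≈ 0.106, SD ≈ 0.048; a Normal approximation gives roughly [0.044, 0.167].
Exact: F⁻¹(0.1) = 0.049; F⁻¹(0.9) = 0.171.

[0.049, 0.171]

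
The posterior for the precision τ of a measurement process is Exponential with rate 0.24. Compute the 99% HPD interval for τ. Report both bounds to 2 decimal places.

[0.00, 19.19]

The exponential density is strictly decreasing on [0, ∞), so the HPD interval is anchored at 0: [0, q] with P(τ ≤ q) = 0.99.
q = −ln(1 − 0.99) / 0.24 = 4.6052 / 0.24 = 19.19.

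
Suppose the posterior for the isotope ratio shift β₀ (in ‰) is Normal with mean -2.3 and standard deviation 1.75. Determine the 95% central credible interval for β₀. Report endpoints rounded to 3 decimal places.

The posterior is symmetric, so the 95% equal-tailed interval is β₀ = -2.3 ± z·1.75 with z = 1.960.
Half-width: 1.960 × 1.75 = 3.430.
-2.3 − 3.430 = -5.730; -2.3 + 3.430 = 1.130.

[-5.730, 1.130]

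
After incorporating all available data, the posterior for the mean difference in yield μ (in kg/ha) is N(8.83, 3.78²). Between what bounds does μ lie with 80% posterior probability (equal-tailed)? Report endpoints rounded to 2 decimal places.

[3.99, 13.67]

The posterior is symmetric, so the 80% equal-tailed interval is μ = 8.83 ± z·3.78 with z = 1.282.
Half-width: 1.282 × 3.78 = 4.84.
8.83 − 4.84 = 3.99; 8.83 + 4.84 = 13.67.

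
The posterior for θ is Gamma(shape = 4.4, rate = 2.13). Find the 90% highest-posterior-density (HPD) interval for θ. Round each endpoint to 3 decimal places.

[0.544, 3.528]

The posterior is unimodal and skewed, so the HPD interval has equal density at both endpoints and is the shortest 90% interval.
Solving f(0.544) = f(3.528) with F(3.528) − F(0.544) = 0.90 gives [0.544, 3.528].
For comparison, the equal-tailed interval is [0.752, 3.906]; the HPD is narrower and shifted toward the mode.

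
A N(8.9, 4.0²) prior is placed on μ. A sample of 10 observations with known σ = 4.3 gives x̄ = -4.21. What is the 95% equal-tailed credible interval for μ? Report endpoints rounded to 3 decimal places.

[-5.375, -0.329]

Posterior precision = 1/4.0² + 10/4.3² = 0.0625 + 0.5408 = 0.6033, so posterior SD = 1.2874.
Posterior mean = (8.9/4.0² + 10·-4.21/4.3²) / 0.6033 = -2.8519.
Interval: -2.8519 ± 1.960 × 1.2874 → [-5.375, -0.329].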